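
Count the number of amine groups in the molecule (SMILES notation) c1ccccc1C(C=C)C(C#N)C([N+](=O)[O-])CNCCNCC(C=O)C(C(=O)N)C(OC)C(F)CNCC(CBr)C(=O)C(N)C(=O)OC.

4

C6H5– phenyl ring → arene.
pendant –CH=CH2: C=C double bond → alkene.
pendant –C≡N: nitrile.
–NO2 on an sp³ carbon → nitro (the N=O is not a carbonyl).
C–N–C with sp³ carbons and no adjacent C=O → amine (secondary).
C–N–C with sp³ carbons and no adjacent C=O → amine (secondary).
pendant –CHO: carbonyl C bonded to C and H → aldehyde.
pendant –CONH2: carbonyl C bonded to C and N → amide.
pendant –OCH3: C–O–C with sp³ C, no adjacent C=O → ether.
halogen on an sp³ carbon → alkyl halide.
C–N–C with sp³ carbons and no adjacent C=O → amine (secondary).
pendant –CH2X: halogen on sp³ carbon → alkyl halide.
–C(=O)– with carbon on both sides → ketone.
–NH2 on an sp³ carbon with no adjacent C=O → amine.
–C(=O)OCH3: carbonyl C bonded to C and to –OCH3 → ester (not ketone + ether).
Amine appears at: CH2NHCH2, CH2NHCH2, CH2NHCH2, CH(NH2) → 4.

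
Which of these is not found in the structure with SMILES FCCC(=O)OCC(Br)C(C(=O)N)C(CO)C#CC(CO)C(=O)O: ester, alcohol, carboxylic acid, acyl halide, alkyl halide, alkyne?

acyl halide

alkyne: present (C≡C — C≡C triple bond → alkyne).
alkyl halide: present (FCH2 — halogen on an sp³ carbon → alkyl halide).
alcohol: present (CH(CH2OH) — pendant –CH2OH on an sp³ backbone C → alcohol).
carboxylic acid: present (COOH — –COOH: carbonyl C bonded to –OH and C → carboxylic acid (the –OH is not a separate alcohol)).
ester: present (CH2COOCH2 — –C(=O)–O–C with C on the carbonyl side → ester).
acyl halide: no segment matches this pattern.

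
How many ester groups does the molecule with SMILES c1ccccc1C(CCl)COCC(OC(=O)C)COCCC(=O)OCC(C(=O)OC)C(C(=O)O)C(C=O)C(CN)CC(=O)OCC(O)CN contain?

4

C6H5– phenyl ring → arene.
pendant –CH2X: halogen on sp³ carbon → alkyl halide.
C–O–C with sp³ carbons on both sides and no adjacent C=O → ether.
pendant –OC(=O)CH3: an acyloxy group → ester.
C–O–C with sp³ carbons on both sides and no adjacent C=O → ether.
–C(=O)–O–C with C on the carbonyl side → ester.
pendant –COOCH3: carbonyl C bonded to C and –OCH3 → ester.
pendant –COOH: carbonyl C bonded to C and –OH → carboxylic acid.
pendant –CHO: carbonyl C bonded to C and H → aldehyde.
pendant –CH2NH2: N on sp³ C, no adjacent C=O → amine.
–C(=O)–O–C with C on the carbonyl side → ester.
–OH on an sp³ carbon → alcohol (secondary).
–NH2 on an sp³ carbon with no adjacent C=O → amine.
Ester appears at: CH(OCOCH3), CH2COOCH2, CH(COOCH3), CH2COOCH2 → 4.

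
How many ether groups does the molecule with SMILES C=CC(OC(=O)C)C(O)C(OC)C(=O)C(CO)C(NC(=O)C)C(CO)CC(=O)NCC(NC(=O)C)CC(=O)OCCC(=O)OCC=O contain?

Reading the structure from left to right:
  CH2=CH: C=C double bond → alkene.
  CH(OCOCH3): pendant –OC(=O)CH3: an acyloxy group → ester.
  CH(OH): –OH on an sp³ carbon → alcohol (secondary).
  CH(OCH3): pendant –OCH3: C–O–C with sp³ C, no adjacent C=O → ether.
  CO: –C(=O)– with carbon on both sides → ketone.
  CH(CH2OH): pendant –CH2OH on an sp³ backbone C → alcohol.
  CH(NHCOCH3): pendant –NHC(=O)CH3: N bonded to a carbonyl → amide (not amine).
  CH(CH2OH): pendant –CH2OH on an sp³ backbone C → alcohol.
  CH2CONHCH2: –C(=O)–N– linkage → amide (the N is not an amine).
  CH(NHCOCH3): pendant –NHC(=O)CH3: N bonded to a carbonyl → amide (not amine).
  CH2COOCH2: –C(=O)–O–C with C on the carbonyl side → ester.
  CH2COOCH2: –C(=O)–O–C with C on the carbonyl side → ester.
  CHO: terminal –CHO: carbonyl C bonded to H and C → aldehyde.
Ether appears at: CH(OCH3) → 1.

1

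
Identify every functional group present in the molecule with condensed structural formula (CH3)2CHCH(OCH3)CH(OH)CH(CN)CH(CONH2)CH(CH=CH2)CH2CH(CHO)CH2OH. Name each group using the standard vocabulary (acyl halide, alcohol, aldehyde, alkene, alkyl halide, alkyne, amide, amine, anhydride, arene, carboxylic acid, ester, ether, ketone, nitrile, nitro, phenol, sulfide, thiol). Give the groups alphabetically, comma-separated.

Reading the structure from left to right:
  CH(OCH3): pendant –OCH3: C–O–C with sp³ C, no adjacent C=O → ether.
  CH(OH): –OH on an sp³ carbon → alcohol (secondary).
  CH(CN): pendant –C≡N: nitrile.
  CH(CONH2): pendant –CONH2: carbonyl C bonded to C and N → amide.
  CH(CH=CH2): pendant –CH=CH2: C=C double bond → alkene.
  CH(CHO): pendant –CHO: carbonyl C bonded to C and H → aldehyde.
  CH2OH: –OH on an sp³ carbon → alcohol.

alcohol, aldehyde, alkene, amide, ether, nitrile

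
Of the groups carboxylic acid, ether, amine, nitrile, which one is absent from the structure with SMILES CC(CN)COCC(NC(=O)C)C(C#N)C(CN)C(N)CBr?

amine: present (CH(CH2NH2) — pendant –CH2NH2: N on sp³ C, no adjacent C=O → amine).
ether: present (CH2OCH2 — C–O–C with sp³ carbons on both sides and no adjacent C=O → ether).
nitrile: present (CH(CN) — pendant –C≡N: nitrile).
carboxylic acid: absent. In CH(NHCOCH3), the carbonyl is bonded to nitrogen, not to –OH; that is an amide.

carboxylic acid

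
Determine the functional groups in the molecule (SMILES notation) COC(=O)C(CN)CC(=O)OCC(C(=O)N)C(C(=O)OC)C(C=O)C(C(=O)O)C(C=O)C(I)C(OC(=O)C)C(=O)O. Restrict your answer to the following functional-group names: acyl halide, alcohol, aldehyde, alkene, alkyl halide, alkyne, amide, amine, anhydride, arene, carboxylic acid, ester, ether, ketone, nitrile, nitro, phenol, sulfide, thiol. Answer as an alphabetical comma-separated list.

Reading the structure from left to right:
  CH3OOC: CH3O–C(=O)–: carbonyl C bonded to C and to –OCH3 → ester (not ketone + ether).
  CH(CH2NH2): pendant –CH2NH2: N on sp³ C, no adjacent C=O → amine.
  CH2COOCH2: –C(=O)–O–C with C on the carbonyl side → ester.
  CH(CONH2): pendant –CONH2: carbonyl C bonded to C and N → amide.
  CH(COOCH3): pendant –COOCH3: carbonyl C bonded to C and –OCH3 → ester.
  CH(CHO): pendant –CHO: carbonyl C bonded to C and H → aldehyde.
  CH(COOH): pendant –COOH: carbonyl C bonded to C and –OH → carboxylic acid.
  CH(CHO): pendant –CHO: carbonyl C bonded to C and H → aldehyde.
  CH(I): halogen on an sp³ carbon → alkyl halide.
  CH(OCOCH3): pendant –OC(=O)CH3: an acyloxy group → ester.
  COOH: –COOH: carbonyl C bonded to –OH and C → carboxylic acid (the –OH is not a separate alcohol).

aldehyde, alkyl halide, amide, amine, carboxylic acid, ester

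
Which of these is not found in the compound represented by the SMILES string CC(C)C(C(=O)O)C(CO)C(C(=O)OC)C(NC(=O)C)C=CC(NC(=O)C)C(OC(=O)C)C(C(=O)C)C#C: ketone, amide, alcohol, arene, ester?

ester: present (CH(COOCH3) — pendant –COOCH3: carbonyl C bonded to C and –OCH3 → ester).
ketone: present (CH(COCH3) — pendant –COCH3: carbonyl C bonded to two carbons → ketone).
alcohol: present (CH(CH2OH) — pendant –CH2OH on an sp³ backbone C → alcohol).
amide: present (CH(NHCOCH3) — pendant –NHC(=O)CH3: N bonded to a carbonyl → amide (not amine)).
arene: no segment matches this pattern.

arene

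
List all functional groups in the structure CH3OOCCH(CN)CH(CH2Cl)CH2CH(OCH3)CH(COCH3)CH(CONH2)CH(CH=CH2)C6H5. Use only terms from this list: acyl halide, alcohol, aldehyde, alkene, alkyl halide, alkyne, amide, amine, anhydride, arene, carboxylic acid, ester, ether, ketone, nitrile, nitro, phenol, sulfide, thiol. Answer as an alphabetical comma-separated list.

alkene, alkyl halide, amide, arene, ester, ether, ketone, nitrile

Reading the structure from left to right:
  CH3OOC: CH3O–C(=O)–: carbonyl C bonded to C and to –OCH3 → ester (not ketone + ether).
  CH(CN): pendant –C≡N: nitrile.
  CH(CH2Cl): pendant –CH2X: halogen on sp³ carbon → alkyl halide.
  CH(OCH3): pendant –OCH3: C–O–C with sp³ C, no adjacent C=O → ether.
  CH(COCH3): pendant –COCH3: carbonyl C bonded to two carbons → ketone.
  CH(CONH2): pendant –CONH2: carbonyl C bonded to C and N → amide.
  CH(CH=CH2): pendant –CH=CH2: C=C double bond → alkene.
  C6H5: –C6H5 phenyl ring → arene.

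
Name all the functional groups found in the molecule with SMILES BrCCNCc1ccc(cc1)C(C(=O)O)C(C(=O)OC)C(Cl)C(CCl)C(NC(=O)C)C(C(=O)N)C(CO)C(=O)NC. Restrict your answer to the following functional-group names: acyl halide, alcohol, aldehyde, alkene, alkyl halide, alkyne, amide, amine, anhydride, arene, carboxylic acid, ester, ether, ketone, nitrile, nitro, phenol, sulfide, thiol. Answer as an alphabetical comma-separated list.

Reading the structure from left to right:
  BrCH2: halogen on an sp³ carbon → alkyl halide.
  CH2NHCH2: C–N–C with sp³ carbons and no adjacent C=O → amine (secondary).
  C6H4: para-disubstituted benzene ring → arene.
  CH(COOH): pendant –COOH: carbonyl C bonded to C and –OH → carboxylic acid.
  CH(COOCH3): pendant –COOCH3: carbonyl C bonded to C and –OCH3 → ester.
  CH(Cl): halogen on an sp³ carbon → alkyl halide.
  CH(CH2Cl): pendant –CH2X: halogen on sp³ carbon → alkyl halide.
  CH(NHCOCH3): pendant –NHC(=O)CH3: N bonded to a carbonyl → amide (not amine).
  CH(CONH2): pendant –CONH2: carbonyl C bonded to C and N → amide.
  CH(CH2OH): pendant –CH2OH on an sp³ backbone C → alcohol.
  CONHCH3: –C(=O)NHCH3: carbonyl C bonded to C and to N → amide (the N is not an amine).

alcohol, alkyl halide, amide, amine, arene, carboxylic acid, ester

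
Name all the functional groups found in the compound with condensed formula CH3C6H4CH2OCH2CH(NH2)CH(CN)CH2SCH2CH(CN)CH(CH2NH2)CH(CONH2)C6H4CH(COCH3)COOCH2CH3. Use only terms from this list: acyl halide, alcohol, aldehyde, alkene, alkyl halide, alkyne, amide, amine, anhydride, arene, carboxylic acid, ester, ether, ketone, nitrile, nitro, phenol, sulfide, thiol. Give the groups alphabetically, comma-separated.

amide, amine, arene, ester, ether, ketone, nitrile, sulfide

Reading the structure from left to right:
  C6H4: para-disubstituted benzene ring → arene.
  CH2OCH2: C–O–C with sp³ carbons on both sides and no adjacent C=O → ether.
  CH(NH2): –NH2 on an sp³ carbon with no adjacent C=O → amine.
  CH(CN): pendant –C≡N: nitrile.
  CH2SCH2: C–S–C linkage → sulfide (thioether).
  CH(CN): pendant –C≡N: nitrile.
  CH(CH2NH2): pendant –CH2NH2: N on sp³ C, no adjacent C=O → amine.
  CH(CONH2): pendant –CONH2: carbonyl C bonded to C and N → amide.
  C6H4: para-disubstituted benzene ring → arene.
  CH(COCH3): pendant –COCH3: carbonyl C bonded to two carbons → ketone.
  COOCH2CH3: –C(=O)OCH2CH3: carbonyl C bonded to C and to –OEt → ester.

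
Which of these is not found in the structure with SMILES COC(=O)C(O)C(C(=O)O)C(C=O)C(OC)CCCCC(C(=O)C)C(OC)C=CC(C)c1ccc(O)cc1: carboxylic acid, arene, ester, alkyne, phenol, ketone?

ketone: present (CH(COCH3) — pendant –COCH3: carbonyl C bonded to two carbons → ketone).
arene: present (C6H4OH — –OH attached directly to an aromatic ring → phenol (not alcohol); the ring itself is an arene).
phenol: present (C6H4OH — –OH attached directly to an aromatic ring → phenol (not alcohol); the ring itself is an arene).
ester: present (CH3OOC — CH3O–C(=O)–: carbonyl C bonded to C and to –OCH3 → ester (not ketone + ether)).
carboxylic acid: present (CH(COOH) — pendant –COOH: carbonyl C bonded to C and –OH → carboxylic acid).
alkyne: no segment matches this pattern.

alkyne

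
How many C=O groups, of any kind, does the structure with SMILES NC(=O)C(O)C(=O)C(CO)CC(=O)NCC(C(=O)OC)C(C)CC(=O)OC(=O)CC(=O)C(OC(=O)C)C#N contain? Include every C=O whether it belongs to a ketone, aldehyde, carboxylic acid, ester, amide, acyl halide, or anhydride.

8

H2NCO: amide, 1 C=O (running total 1).
CO: ketone, 1 C=O (running total 2).
CH2CONHCH2: amide, 1 C=O (running total 3).
CH(COOCH3): ester, 1 C=O (running total 4).
CH2CO-O-COCH2: anhydride, 2 C=O (running total 6).
CO: ketone, 1 C=O (running total 7).
CH(OCOCH3): ester, 1 C=O (running total 8).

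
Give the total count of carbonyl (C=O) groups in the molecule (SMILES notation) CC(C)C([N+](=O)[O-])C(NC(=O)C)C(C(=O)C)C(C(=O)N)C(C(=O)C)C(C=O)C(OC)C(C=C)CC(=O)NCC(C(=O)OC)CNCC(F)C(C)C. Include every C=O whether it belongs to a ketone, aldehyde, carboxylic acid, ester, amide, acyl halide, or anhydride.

CH(NHCOCH3): amide, 1 C=O (running total 1).
CH(COCH3): ketone, 1 C=O (running total 2).
CH(CONH2): amide, 1 C=O (running total 3).
CH(COCH3): ketone, 1 C=O (running total 4).
CH(CHO): aldehyde, 1 C=O (running total 5).
CH2CONHCH2: amide, 1 C=O (running total 6).
CH(COOCH3): ester, 1 C=O (running total 7).

7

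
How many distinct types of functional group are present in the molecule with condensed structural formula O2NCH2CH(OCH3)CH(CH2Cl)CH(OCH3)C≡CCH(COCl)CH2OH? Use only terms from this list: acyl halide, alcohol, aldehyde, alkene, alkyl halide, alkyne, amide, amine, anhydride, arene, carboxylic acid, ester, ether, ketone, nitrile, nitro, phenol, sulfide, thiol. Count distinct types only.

Working along the chain:
  O2NCH2: –NO2 on carbon → nitro group.
  CH(OCH3): pendant –OCH3: C–O–C with sp³ C, no adjacent C=O → ether.
  CH(CH2Cl): pendant –CH2X: halogen on sp³ carbon → alkyl halide.
  CH(OCH3): pendant –OCH3: C–O–C with sp³ C, no adjacent C=O → ether.
  C≡C: C≡C triple bond → alkyne.
  CH(COCl): pendant –C(=O)X: carbonyl C bonded to C and halogen → acyl halide.
  CH2OH: –OH on an sp³ carbon → alcohol.
Distinct types present: acyl halide, alcohol, alkyl halide, alkyne, ether, nitro.

6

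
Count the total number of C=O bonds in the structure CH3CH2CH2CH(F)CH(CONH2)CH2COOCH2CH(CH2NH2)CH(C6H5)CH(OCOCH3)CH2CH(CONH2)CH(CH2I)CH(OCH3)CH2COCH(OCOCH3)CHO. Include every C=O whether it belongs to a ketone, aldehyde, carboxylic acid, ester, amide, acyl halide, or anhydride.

7

CH(CONH2): amide, 1 C=O (running total 1).
CH2COOCH2: ester, 1 C=O (running total 2).
CH(OCOCH3): ester, 1 C=O (running total 3).
CH(CONH2): amide, 1 C=O (running total 4).
CO: ketone, 1 C=O (running total 5).
CH(OCOCH3): ester, 1 C=O (running total 6).
CHO: aldehyde, 1 C=O (running total 7).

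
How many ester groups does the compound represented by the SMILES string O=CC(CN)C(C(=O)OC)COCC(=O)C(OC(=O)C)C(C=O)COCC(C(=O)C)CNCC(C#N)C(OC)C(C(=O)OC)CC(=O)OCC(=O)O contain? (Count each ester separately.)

terminal –CHO: carbonyl C bonded to H and C → aldehyde.
pendant –CH2NH2: N on sp³ C, no adjacent C=O → amine.
pendant –COOCH3: carbonyl C bonded to C and –OCH3 → ester.
C–O–C with sp³ carbons on both sides and no adjacent C=O → ether.
–C(=O)– with carbon on both sides → ketone.
pendant –OC(=O)CH3: an acyloxy group → ester.
pendant –CHO: carbonyl C bonded to C and H → aldehyde.
C–O–C with sp³ carbons on both sides and no adjacent C=O → ether.
pendant –COCH3: carbonyl C bonded to two carbons → ketone.
C–N–C with sp³ carbons and no adjacent C=O → amine (secondary).
pendant –C≡N: nitrile.
pendant –OCH3: C–O–C with sp³ C, no adjacent C=O → ether.
pendant –COOCH3: carbonyl C bonded to C and –OCH3 → ester.
–C(=O)–O–C with C on the carbonyl side → ester.
–COOH: carbonyl C bonded to –OH and C → carboxylic acid (the –OH is not a separate alcohol).
Ester appears at: CH(COOCH3), CH(OCOCH3), CH(COOCH3), CH2COOCH2 → 4.

4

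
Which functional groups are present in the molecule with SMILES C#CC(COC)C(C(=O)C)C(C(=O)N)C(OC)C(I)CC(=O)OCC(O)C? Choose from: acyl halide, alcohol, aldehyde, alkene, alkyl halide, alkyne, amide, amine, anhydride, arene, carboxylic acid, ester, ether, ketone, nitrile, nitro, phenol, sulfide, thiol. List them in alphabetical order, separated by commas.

C≡C triple bond → alkyne.
pendant –CH2OCH3: C–O–C linkage → ether.
pendant –COCH3: carbonyl C bonded to two carbons → ketone.
pendant –CONH2: carbonyl C bonded to C and N → amide.
pendant –OCH3: C–O–C with sp³ C, no adjacent C=O → ether.
halogen on an sp³ carbon → alkyl halide.
–C(=O)–O–C with C on the carbonyl side → ester.
–OH on an sp³ carbon → alcohol (secondary).

alcohol, alkyl halide, alkyne, amide, ester, ether, ketone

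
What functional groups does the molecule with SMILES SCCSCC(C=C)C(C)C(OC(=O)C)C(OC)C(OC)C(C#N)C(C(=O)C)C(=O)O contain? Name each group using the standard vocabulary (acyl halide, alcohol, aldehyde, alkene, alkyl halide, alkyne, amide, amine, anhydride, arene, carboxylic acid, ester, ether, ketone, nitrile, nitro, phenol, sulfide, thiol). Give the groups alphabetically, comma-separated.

alkene, carboxylic acid, ester, ether, ketone, nitrile, sulfide, thiol

–SH on an sp³ carbon → thiol.
C–S–C linkage → sulfide (thioether).
pendant –CH=CH2: C=C double bond → alkene.
pendant –OC(=O)CH3: an acyloxy group → ester.
pendant –OCH3: C–O–C with sp³ C, no adjacent C=O → ether.
pendant –OCH3: C–O–C with sp³ C, no adjacent C=O → ether.
pendant –C≡N: nitrile.
pendant –COCH3: carbonyl C bonded to two carbons → ketone.
–COOH: carbonyl C bonded to –OH and C → carboxylic acid (the –OH is not a separate alcohol).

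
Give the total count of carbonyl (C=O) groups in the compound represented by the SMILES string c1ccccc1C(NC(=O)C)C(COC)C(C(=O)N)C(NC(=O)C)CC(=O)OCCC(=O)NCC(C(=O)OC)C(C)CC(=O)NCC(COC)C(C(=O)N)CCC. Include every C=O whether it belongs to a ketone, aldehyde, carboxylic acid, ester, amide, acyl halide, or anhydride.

8

CH(NHCOCH3): amide, 1 C=O (running total 1).
CH(CONH2): amide, 1 C=O (running total 2).
CH(NHCOCH3): amide, 1 C=O (running total 3).
CH2COOCH2: ester, 1 C=O (running total 4).
CH2CONHCH2: amide, 1 C=O (running total 5).
CH(COOCH3): ester, 1 C=O (running total 6).
CH2CONHCH2: amide, 1 C=O (running total 7).
CH(CONH2): amide, 1 C=O (running total 8).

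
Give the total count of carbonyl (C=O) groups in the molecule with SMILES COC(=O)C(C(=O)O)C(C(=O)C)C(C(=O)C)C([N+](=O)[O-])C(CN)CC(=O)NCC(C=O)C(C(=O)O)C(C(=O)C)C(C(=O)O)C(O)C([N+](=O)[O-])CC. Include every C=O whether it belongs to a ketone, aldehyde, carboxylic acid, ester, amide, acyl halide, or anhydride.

9

CH3OOC: ester, 1 C=O (running total 1).
CH(COOH): carboxylic acid, 1 C=O (running total 2).
CH(COCH3): ketone, 1 C=O (running total 3).
CH(COCH3): ketone, 1 C=O (running total 4).
CH2CONHCH2: amide, 1 C=O (running total 5).
CH(CHO): aldehyde, 1 C=O (running total 6).
CH(COOH): carboxylic acid, 1 C=O (running total 7).
CH(COCH3): ketone, 1 C=O (running total 8).
CH(COOH): carboxylic acid, 1 C=O (running total 9).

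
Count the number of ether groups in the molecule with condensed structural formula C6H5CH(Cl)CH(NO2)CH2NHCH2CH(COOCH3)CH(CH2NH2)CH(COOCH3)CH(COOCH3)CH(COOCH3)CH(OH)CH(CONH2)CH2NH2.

Working along the chain:
  C6H5: C6H5– phenyl ring → arene.
  CH(Cl): halogen on an sp³ carbon → alkyl halide.
  CH(NO2): –NO2 on an sp³ carbon → nitro (the N=O is not a carbonyl).
  CH2NHCH2: C–N–C with sp³ carbons and no adjacent C=O → amine (secondary).
  CH(COOCH3): pendant –COOCH3: carbonyl C bonded to C and –OCH3 → ester.
  CH(CH2NH2): pendant –CH2NH2: N on sp³ C, no adjacent C=O → amine.
  CH(COOCH3): pendant –COOCH3: carbonyl C bonded to C and –OCH3 → ester.
  CH(COOCH3): pendant –COOCH3: carbonyl C bonded to C and –OCH3 → ester.
  CH(COOCH3): pendant –COOCH3: carbonyl C bonded to C and –OCH3 → ester.
  CH(OH): –OH on an sp³ carbon → alcohol (secondary).
  CH(CONH2): pendant –CONH2: carbonyl C bonded to C and N → amide.
  CH2NH2: –NH2 on an sp³ carbon with no adjacent C=O → amine.
No segment is a ether: CH(COOCH3) is ester, not ether; CH(COOCH3) is ester, not ether; CH(COOCH3) is ester, not ether. → 0.

0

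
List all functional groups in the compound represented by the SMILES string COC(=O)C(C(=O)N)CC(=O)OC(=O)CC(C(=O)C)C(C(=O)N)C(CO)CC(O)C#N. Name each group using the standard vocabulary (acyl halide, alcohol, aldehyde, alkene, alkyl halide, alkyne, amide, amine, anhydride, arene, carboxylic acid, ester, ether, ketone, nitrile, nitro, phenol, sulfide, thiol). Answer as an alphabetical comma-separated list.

alcohol, amide, anhydride, ester, ketone, nitrile

CH3O–C(=O)–: carbonyl C bonded to C and to –OCH3 → ester (not ketone + ether).
pendant –CONH2: carbonyl C bonded to C and N → amide.
two acyl groups sharing one oxygen, –C(=O)–O–C(=O)– → anhydride.
pendant –COCH3: carbonyl C bonded to two carbons → ketone.
pendant –CONH2: carbonyl C bonded to C and N → amide.
pendant –CH2OH on an sp³ backbone C → alcohol.
–OH on an sp³ carbon → alcohol (secondary).
–C≡N: carbon triple-bonded to nitrogen → nitrile.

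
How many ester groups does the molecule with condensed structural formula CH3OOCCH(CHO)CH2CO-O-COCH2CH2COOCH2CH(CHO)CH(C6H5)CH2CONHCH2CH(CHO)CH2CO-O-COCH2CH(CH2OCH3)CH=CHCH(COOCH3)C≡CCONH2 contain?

Taking each segment in turn:
  CH3OOC: CH3O–C(=O)–: carbonyl C bonded to C and to –OCH3 → ester (not ketone + ether).
  CH(CHO): pendant –CHO: carbonyl C bonded to C and H → aldehyde.
  CH2CO-O-COCH2: two acyl groups sharing one oxygen, –C(=O)–O–C(=O)– → anhydride.
  CH2COOCH2: –C(=O)–O–C with C on the carbonyl side → ester.
  CH(CHO): pendant –CHO: carbonyl C bonded to C and H → aldehyde.
  CH(C6H5): pendant –C6H5: benzene ring → arene.
  CH2CONHCH2: –C(=O)–N– linkage → amide (the N is not an amine).
  CH(CHO): pendant –CHO: carbonyl C bonded to C and H → aldehyde.
  CH2CO-O-COCH2: two acyl groups sharing one oxygen, –C(=O)–O–C(=O)– → anhydride.
  CH(CH2OCH3): pendant –CH2OCH3: C–O–C linkage → ether.
  CH=CH: C=C double bond → alkene.
  CH(COOCH3): pendant –COOCH3: carbonyl C bonded to C and –OCH3 → ester.
  C≡C: C≡C triple bond → alkyne.
  CONH2: –C(=O)NH2: carbonyl C bonded to C and to N → amide (the N is not a separate amine).
Ester appears at: CH3OOC, CH2COOCH2, CH(COOCH3) → 3.

3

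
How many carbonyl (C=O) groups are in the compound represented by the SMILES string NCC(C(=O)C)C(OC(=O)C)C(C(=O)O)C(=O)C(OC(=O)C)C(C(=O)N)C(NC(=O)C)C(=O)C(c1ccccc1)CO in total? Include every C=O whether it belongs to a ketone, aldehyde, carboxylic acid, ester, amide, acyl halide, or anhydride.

CH(COCH3): ketone, 1 C=O (running total 1).
CH(OCOCH3): ester, 1 C=O (running total 2).
CH(COOH): carboxylic acid, 1 C=O (running total 3).
CO: ketone, 1 C=O (running total 4).
CH(OCOCH3): ester, 1 C=O (running total 5).
CH(CONH2): amide, 1 C=O (running total 6).
CH(NHCOCH3): amide, 1 C=O (running total 7).
CO: ketone, 1 C=O (running total 8).

8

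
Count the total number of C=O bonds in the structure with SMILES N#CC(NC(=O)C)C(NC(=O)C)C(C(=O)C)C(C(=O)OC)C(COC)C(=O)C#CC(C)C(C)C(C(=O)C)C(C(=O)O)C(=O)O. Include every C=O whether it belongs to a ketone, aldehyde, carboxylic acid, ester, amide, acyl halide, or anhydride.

CH(NHCOCH3): amide, 1 C=O (running total 1).
CH(NHCOCH3): amide, 1 C=O (running total 2).
CH(COCH3): ketone, 1 C=O (running total 3).
CH(COOCH3): ester, 1 C=O (running total 4).
CO: ketone, 1 C=O (running total 5).
CH(COCH3): ketone, 1 C=O (running total 6).
CH(COOH): carboxylic acid, 1 C=O (running total 7).
COOH: carboxylic acid, 1 C=O (running total 8).

8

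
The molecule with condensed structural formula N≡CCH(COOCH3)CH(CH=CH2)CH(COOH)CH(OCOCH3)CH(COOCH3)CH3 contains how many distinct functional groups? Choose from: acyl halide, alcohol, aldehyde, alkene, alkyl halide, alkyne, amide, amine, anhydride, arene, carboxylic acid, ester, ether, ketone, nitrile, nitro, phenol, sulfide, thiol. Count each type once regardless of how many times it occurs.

Reading the structure from left to right:
  N≡C: N≡C–: carbon triple-bonded to nitrogen → nitrile.
  CH(COOCH3): pendant –COOCH3: carbonyl C bonded to C and –OCH3 → ester.
  CH(CH=CH2): pendant –CH=CH2: C=C double bond → alkene.
  CH(COOH): pendant –COOH: carbonyl C bonded to C and –OH → carboxylic acid.
  CH(OCOCH3): pendant –OC(=O)CH3: an acyloxy group → ester.
  CH(COOCH3): pendant –COOCH3: carbonyl C bonded to C and –OCH3 → ester.
Distinct types present: alkene, carboxylic acid, ester, nitrile.

4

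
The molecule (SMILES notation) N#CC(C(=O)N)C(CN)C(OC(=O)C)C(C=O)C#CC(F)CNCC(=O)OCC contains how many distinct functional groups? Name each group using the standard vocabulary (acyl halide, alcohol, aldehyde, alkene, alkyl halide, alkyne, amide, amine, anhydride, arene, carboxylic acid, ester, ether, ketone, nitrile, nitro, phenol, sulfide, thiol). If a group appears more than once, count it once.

Reading the structure from left to right:
  N≡C: N≡C–: carbon triple-bonded to nitrogen → nitrile.
  CH(CONH2): pendant –CONH2: carbonyl C bonded to C and N → amide.
  CH(CH2NH2): pendant –CH2NH2: N on sp³ C, no adjacent C=O → amine.
  CH(OCOCH3): pendant –OC(=O)CH3: an acyloxy group → ester.
  CH(CHO): pendant –CHO: carbonyl C bonded to C and H → aldehyde.
  C≡C: C≡C triple bond → alkyne.
  CH(F): halogen on an sp³ carbon → alkyl halide.
  CH2NHCH2: C–N–C with sp³ carbons and no adjacent C=O → amine (secondary).
  COOCH2CH3: –C(=O)OCH2CH3: carbonyl C bonded to C and to –OEt → ester.
Distinct types present: aldehyde, alkyl halide, alkyne, amide, amine, ester, nitrile.

7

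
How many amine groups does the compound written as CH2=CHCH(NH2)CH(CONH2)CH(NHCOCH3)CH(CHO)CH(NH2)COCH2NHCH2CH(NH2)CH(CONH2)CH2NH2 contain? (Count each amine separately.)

5

C=C double bond → alkene.
–NH2 on an sp³ carbon with no adjacent C=O → amine.
pendant –CONH2: carbonyl C bonded to C and N → amide.
pendant –NHC(=O)CH3: N bonded to a carbonyl → amide (not amine).
pendant –CHO: carbonyl C bonded to C and H → aldehyde.
–NH2 on an sp³ carbon with no adjacent C=O → amine.
–C(=O)– with carbon on both sides → ketone.
C–N–C with sp³ carbons and no adjacent C=O → amine (secondary).
–NH2 on an sp³ carbon with no adjacent C=O → amine.
pendant –CONH2: carbonyl C bonded to C and N → amide.
–NH2 on an sp³ carbon with no adjacent C=O → amine.
Amine appears at: CH(NH2), CH(NH2), CH2NHCH2, CH(NH2), CH2NH2 → 5.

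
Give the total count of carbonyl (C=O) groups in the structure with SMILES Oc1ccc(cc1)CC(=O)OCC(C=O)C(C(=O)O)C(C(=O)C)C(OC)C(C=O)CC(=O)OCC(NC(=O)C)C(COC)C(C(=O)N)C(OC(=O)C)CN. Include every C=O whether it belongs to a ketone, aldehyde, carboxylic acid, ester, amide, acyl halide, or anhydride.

9

CH2COOCH2: ester, 1 C=O (running total 1).
CH(CHO): aldehyde, 1 C=O (running total 2).
CH(COOH): carboxylic acid, 1 C=O (running total 3).
CH(COCH3): ketone, 1 C=O (running total 4).
CH(CHO): aldehyde, 1 C=O (running total 5).
CH2COOCH2: ester, 1 C=O (running total 6).
CH(NHCOCH3): amide, 1 C=O (running total 7).
CH(CONH2): amide, 1 C=O (running total 8).
CH(OCOCH3): ester, 1 C=O (running total 9).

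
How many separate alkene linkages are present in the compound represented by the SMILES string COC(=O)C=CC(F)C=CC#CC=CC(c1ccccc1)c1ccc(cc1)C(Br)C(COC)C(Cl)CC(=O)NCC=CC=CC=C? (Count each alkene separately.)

Working along the chain:
  CH3OOC: CH3O–C(=O)–: carbonyl C bonded to C and to –OCH3 → ester (not ketone + ether).
  CH=CH: C=C double bond → alkene.
  CH(F): halogen on an sp³ carbon → alkyl halide.
  CH=CH: C=C double bond → alkene.
  C≡C: C≡C triple bond → alkyne.
  CH=CH: C=C double bond → alkene.
  CH(C6H5): pendant –C6H5: benzene ring → arene.
  C6H4: para-disubstituted benzene ring → arene.
  CH(Br): halogen on an sp³ carbon → alkyl halide.
  CH(CH2OCH3): pendant –CH2OCH3: C–O–C linkage → ether.
  CH(Cl): halogen on an sp³ carbon → alkyl halide.
  CH2CONHCH2: –C(=O)–N– linkage → amide (the N is not an amine).
  CH=CH: C=C double bond → alkene.
  CH=CH: C=C double bond → alkene.
  CH=CH2: C=C double bond → alkene.
Alkene appears at: CH=CH, CH=CH, CH=CH, CH=CH, CH=CH, CH=CH2 → 6.

6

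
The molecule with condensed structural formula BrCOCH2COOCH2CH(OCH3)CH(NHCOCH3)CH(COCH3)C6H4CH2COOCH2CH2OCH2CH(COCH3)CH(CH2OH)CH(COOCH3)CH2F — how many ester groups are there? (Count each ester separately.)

Taking each segment in turn:
  BrCO: –C(=O)Br: carbonyl C bonded to C and to a halogen → acyl halide (not alkyl halide).
  CH2COOCH2: –C(=O)–O–C with C on the carbonyl side → ester.
  CH(OCH3): pendant –OCH3: C–O–C with sp³ C, no adjacent C=O → ether.
  CH(NHCOCH3): pendant –NHC(=O)CH3: N bonded to a carbonyl → amide (not amine).
  CH(COCH3): pendant –COCH3: carbonyl C bonded to two carbons → ketone.
  C6H4: para-disubstituted benzene ring → arene.
  CH2COOCH2: –C(=O)–O–C with C on the carbonyl side → ester.
  CH2OCH2: C–O–C with sp³ carbons on both sides and no adjacent C=O → ether.
  CH(COCH3): pendant –COCH3: carbonyl C bonded to two carbons → ketone.
  CH(CH2OH): pendant –CH2OH on an sp³ backbone C → alcohol.
  CH(COOCH3): pendant –COOCH3: carbonyl C bonded to C and –OCH3 → ester.
  CH2F: halogen on an sp³ carbon → alkyl halide.
Ester appears at: CH2COOCH2, CH2COOCH2, CH(COOCH3) → 3.

3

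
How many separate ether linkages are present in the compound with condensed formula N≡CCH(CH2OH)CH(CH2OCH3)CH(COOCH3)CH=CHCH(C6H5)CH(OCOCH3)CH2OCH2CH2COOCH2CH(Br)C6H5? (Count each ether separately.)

Reading the structure from left to right:
  N≡C: N≡C–: carbon triple-bonded to nitrogen → nitrile.
  CH(CH2OH): pendant –CH2OH on an sp³ backbone C → alcohol.
  CH(CH2OCH3): pendant –CH2OCH3: C–O–C linkage → ether.
  CH(COOCH3): pendant –COOCH3: carbonyl C bonded to C and –OCH3 → ester.
  CH=CH: C=C double bond → alkene.
  CH(C6H5): pendant –C6H5: benzene ring → arene.
  CH(OCOCH3): pendant –OC(=O)CH3: an acyloxy group → ester.
  CH2OCH2: C–O–C with sp³ carbons on both sides and no adjacent C=O → ether.
  CH2COOCH2: –C(=O)–O–C with C on the carbonyl side → ester.
  CH(Br): halogen on an sp³ carbon → alkyl halide.
  C6H5: –C6H5 phenyl ring → arene.
Ether appears at: CH(CH2OCH3), CH2OCH2 → 2.

2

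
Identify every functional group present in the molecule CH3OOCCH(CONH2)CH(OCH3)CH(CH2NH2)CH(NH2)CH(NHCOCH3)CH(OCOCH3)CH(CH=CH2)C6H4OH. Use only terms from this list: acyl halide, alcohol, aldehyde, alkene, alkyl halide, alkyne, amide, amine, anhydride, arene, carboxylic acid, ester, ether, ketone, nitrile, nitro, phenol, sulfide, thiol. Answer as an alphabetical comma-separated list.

alkene, amide, amine, arene, ester, ether, phenol

Working along the chain:
  CH3OOC: CH3O–C(=O)–: carbonyl C bonded to C and to –OCH3 → ester (not ketone + ether).
  CH(CONH2): pendant –CONH2: carbonyl C bonded to C and N → amide.
  CH(OCH3): pendant –OCH3: C–O–C with sp³ C, no adjacent C=O → ether.
  CH(CH2NH2): pendant –CH2NH2: N on sp³ C, no adjacent C=O → amine.
  CH(NH2): –NH2 on an sp³ carbon with no adjacent C=O → amine.
  CH(NHCOCH3): pendant –NHC(=O)CH3: N bonded to a carbonyl → amide (not amine).
  CH(OCOCH3): pendant –OC(=O)CH3: an acyloxy group → ester.
  CH(CH=CH2): pendant –CH=CH2: C=C double bond → alkene.
  C6H4OH: –OH attached directly to an aromatic ring → phenol (not alcohol); the ring itself is an arene.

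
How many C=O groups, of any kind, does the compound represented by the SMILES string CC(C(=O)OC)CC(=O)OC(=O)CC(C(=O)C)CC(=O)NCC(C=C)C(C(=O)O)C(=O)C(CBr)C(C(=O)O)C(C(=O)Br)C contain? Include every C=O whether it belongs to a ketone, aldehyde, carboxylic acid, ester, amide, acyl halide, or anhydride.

CH(COOCH3): ester, 1 C=O (running total 1).
CH2CO-O-COCH2: anhydride, 2 C=O (running total 3).
CH(COCH3): ketone, 1 C=O (running total 4).
CH2CONHCH2: amide, 1 C=O (running total 5).
CH(COOH): carboxylic acid, 1 C=O (running total 6).
CO: ketone, 1 C=O (running total 7).
CH(COOH): carboxylic acid, 1 C=O (running total 8).
CH(COBr): acyl halide, 1 C=O (running total 9).

9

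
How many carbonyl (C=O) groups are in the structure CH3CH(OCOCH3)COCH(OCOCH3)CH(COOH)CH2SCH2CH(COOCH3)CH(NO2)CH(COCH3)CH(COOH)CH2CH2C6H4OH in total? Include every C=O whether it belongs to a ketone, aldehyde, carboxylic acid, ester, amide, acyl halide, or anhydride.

7

CH(OCOCH3): ester, 1 C=O (running total 1).
CO: ketone, 1 C=O (running total 2).
CH(OCOCH3): ester, 1 C=O (running total 3).
CH(COOH): carboxylic acid, 1 C=O (running total 4).
CH(COOCH3): ester, 1 C=O (running total 5).
CH(COCH3): ketone, 1 C=O (running total 6).
CH(COOH): carboxylic acid, 1 C=O (running total 7).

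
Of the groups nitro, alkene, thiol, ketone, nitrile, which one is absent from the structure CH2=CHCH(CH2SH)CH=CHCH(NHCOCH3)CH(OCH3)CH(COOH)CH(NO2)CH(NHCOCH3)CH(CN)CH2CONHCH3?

nitro: present (CH(NO2) — –NO2 on an sp³ carbon → nitro (the N=O is not a carbonyl)).
thiol: present (CH(CH2SH) — pendant –CH2SH → thiol).
nitrile: present (CH(CN) — pendant –C≡N: nitrile).
alkene: present (CH2=CH — C=C double bond → alkene).
ketone: absent. In each of CH(NHCOCH3) and CONHCH3, the C=O is bonded to nitrogen, which defines an amide, not a ketone. In CH(COOH), the C=O bears an –OH, making it a carboxylic acid rather than a ketone.

ketone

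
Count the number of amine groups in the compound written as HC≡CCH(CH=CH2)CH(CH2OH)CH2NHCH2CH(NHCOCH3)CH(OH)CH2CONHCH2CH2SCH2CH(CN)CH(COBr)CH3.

1

Taking each segment in turn:
  HC≡C: C≡C triple bond → alkyne.
  CH(CH=CH2): pendant –CH=CH2: C=C double bond → alkene.
  CH(CH2OH): pendant –CH2OH on an sp³ backbone C → alcohol.
  CH2NHCH2: C–N–C with sp³ carbons and no adjacent C=O → amine (secondary).
  CH(NHCOCH3): pendant –NHC(=O)CH3: N bonded to a carbonyl → amide (not amine).
  CH(OH): –OH on an sp³ carbon → alcohol (secondary).
  CH2CONHCH2: –C(=O)–N– linkage → amide (the N is not an amine).
  CH2SCH2: C–S–C linkage → sulfide (thioether).
  CH(CN): pendant –C≡N: nitrile.
  CH(COBr): pendant –C(=O)X: carbonyl C bonded to C and halogen → acyl halide.
Amine appears at: CH2NHCH2 → 1.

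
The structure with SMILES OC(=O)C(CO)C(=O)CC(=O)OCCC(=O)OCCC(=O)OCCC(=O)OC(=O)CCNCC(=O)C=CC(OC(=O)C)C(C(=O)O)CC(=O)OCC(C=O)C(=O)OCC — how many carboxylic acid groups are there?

2

Working along the chain:
  HOOC: –COOH: carbonyl C bonded to –OH and C → carboxylic acid (the –OH is not a separate alcohol).
  CH(CH2OH): pendant –CH2OH on an sp³ backbone C → alcohol.
  CO: –C(=O)– with carbon on both sides → ketone.
  CH2COOCH2: –C(=O)–O–C with C on the carbonyl side → ester.
  CH2COOCH2: –C(=O)–O–C with C on the carbonyl side → ester.
  CH2COOCH2: –C(=O)–O–C with C on the carbonyl side → ester.
  CH2CO-O-COCH2: two acyl groups sharing one oxygen, –C(=O)–O–C(=O)– → anhydride.
  CH2NHCH2: C–N–C with sp³ carbons and no adjacent C=O → amine (secondary).
  CO: –C(=O)– with carbon on both sides → ketone.
  CH=CH: C=C double bond → alkene.
  CH(OCOCH3): pendant –OC(=O)CH3: an acyloxy group → ester.
  CH(COOH): pendant –COOH: carbonyl C bonded to C and –OH → carboxylic acid.
  CH2COOCH2: –C(=O)–O–C with C on the carbonyl side → ester.
  CH(CHO): pendant –CHO: carbonyl C bonded to C and H → aldehyde.
  COOCH2CH3: –C(=O)OCH2CH3: carbonyl C bonded to C and to –OEt → ester.
Carboxylic acid appears at: HOOC, CH(COOH) → 2.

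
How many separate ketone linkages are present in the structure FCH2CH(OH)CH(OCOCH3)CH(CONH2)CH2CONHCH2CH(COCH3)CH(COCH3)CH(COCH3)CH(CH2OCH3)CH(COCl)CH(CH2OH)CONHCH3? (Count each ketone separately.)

Working along the chain:
  FCH2: halogen on an sp³ carbon → alkyl halide.
  CH(OH): –OH on an sp³ carbon → alcohol (secondary).
  CH(OCOCH3): pendant –OC(=O)CH3: an acyloxy group → ester.
  CH(CONH2): pendant –CONH2: carbonyl C bonded to C and N → amide.
  CH2CONHCH2: –C(=O)–N– linkage → amide (the N is not an amine).
  CH(COCH3): pendant –COCH3: carbonyl C bonded to two carbons → ketone.
  CH(COCH3): pendant –COCH3: carbonyl C bonded to two carbons → ketone.
  CH(COCH3): pendant –COCH3: carbonyl C bonded to two carbons → ketone.
  CH(CH2OCH3): pendant –CH2OCH3: C–O–C linkage → ether.
  CH(COCl): pendant –C(=O)X: carbonyl C bonded to C and halogen → acyl halide.
  CH(CH2OH): pendant –CH2OH on an sp³ backbone C → alcohol.
  CONHCH3: –C(=O)NHCH3: carbonyl C bonded to C and to N → amide (the N is not an amine).
Ketone appears at: CH(COCH3), CH(COCH3), CH(COCH3) → 3.

3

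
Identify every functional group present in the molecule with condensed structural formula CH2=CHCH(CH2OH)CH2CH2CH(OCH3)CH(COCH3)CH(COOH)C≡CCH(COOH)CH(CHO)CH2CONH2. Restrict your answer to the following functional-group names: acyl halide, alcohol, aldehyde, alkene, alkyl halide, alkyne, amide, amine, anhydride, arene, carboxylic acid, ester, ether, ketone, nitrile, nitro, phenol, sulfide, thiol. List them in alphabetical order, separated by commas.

alcohol, aldehyde, alkene, alkyne, amide, carboxylic acid, ether, ketone

Reading the structure from left to right:
  CH2=CH: C=C double bond → alkene.
  CH(CH2OH): pendant –CH2OH on an sp³ backbone C → alcohol.
  CH(OCH3): pendant –OCH3: C–O–C with sp³ C, no adjacent C=O → ether.
  CH(COCH3): pendant –COCH3: carbonyl C bonded to two carbons → ketone.
  CH(COOH): pendant –COOH: carbonyl C bonded to C and –OH → carboxylic acid.
  C≡C: C≡C triple bond → alkyne.
  CH(COOH): pendant –COOH: carbonyl C bonded to C and –OH → carboxylic acid.
  CH(CHO): pendant –CHO: carbonyl C bonded to C and H → aldehyde.
  CONH2: –C(=O)NH2: carbonyl C bonded to C and to N → amide (the N is not a separate amine).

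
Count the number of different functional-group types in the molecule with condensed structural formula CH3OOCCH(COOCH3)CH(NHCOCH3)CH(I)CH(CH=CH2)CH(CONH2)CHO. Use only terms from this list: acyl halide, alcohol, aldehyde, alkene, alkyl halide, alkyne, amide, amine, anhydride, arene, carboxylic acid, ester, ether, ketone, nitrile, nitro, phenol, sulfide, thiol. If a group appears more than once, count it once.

5

CH3O–C(=O)–: carbonyl C bonded to C and to –OCH3 → ester (not ketone + ether).
pendant –COOCH3: carbonyl C bonded to C and –OCH3 → ester.
pendant –NHC(=O)CH3: N bonded to a carbonyl → amide (not amine).
halogen on an sp³ carbon → alkyl halide.
pendant –CH=CH2: C=C double bond → alkene.
pendant –CONH2: carbonyl C bonded to C and N → amide.
terminal –CHO: carbonyl C bonded to H and C → aldehyde.
Distinct types present: aldehyde, alkene, alkyl halide, amide, ester.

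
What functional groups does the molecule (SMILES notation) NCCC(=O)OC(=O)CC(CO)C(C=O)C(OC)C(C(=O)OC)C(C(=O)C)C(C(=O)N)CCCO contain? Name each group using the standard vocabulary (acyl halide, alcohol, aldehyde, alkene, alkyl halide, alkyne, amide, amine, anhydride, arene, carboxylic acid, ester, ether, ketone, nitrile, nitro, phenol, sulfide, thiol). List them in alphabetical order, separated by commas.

alcohol, aldehyde, amide, amine, anhydride, ester, ether, ketone

–NH2 on an sp³ carbon with no adjacent C=O → amine.
two acyl groups sharing one oxygen, –C(=O)–O–C(=O)– → anhydride.
pendant –CH2OH on an sp³ backbone C → alcohol.
pendant –CHO: carbonyl C bonded to C and H → aldehyde.
pendant –OCH3: C–O–C with sp³ C, no adjacent C=O → ether.
pendant –COOCH3: carbonyl C bonded to C and –OCH3 → ester.
pendant –COCH3: carbonyl C bonded to two carbons → ketone.
pendant –CONH2: carbonyl C bonded to C and N → amide.
–OH on an sp³ carbon → alcohol.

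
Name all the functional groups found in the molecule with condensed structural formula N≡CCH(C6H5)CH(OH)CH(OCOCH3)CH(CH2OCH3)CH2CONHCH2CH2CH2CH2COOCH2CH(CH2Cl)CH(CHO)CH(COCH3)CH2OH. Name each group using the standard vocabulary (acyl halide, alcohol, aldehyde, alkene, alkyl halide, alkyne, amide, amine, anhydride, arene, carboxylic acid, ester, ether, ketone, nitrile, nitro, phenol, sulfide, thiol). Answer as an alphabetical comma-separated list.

alcohol, aldehyde, alkyl halide, amide, arene, ester, ether, ketone, nitrile

N≡C–: carbon triple-bonded to nitrogen → nitrile.
pendant –C6H5: benzene ring → arene.
–OH on an sp³ carbon → alcohol (secondary).
pendant –OC(=O)CH3: an acyloxy group → ester.
pendant –CH2OCH3: C–O–C linkage → ether.
–C(=O)–N– linkage → amide (the N is not an amine).
–C(=O)–O–C with C on the carbonyl side → ester.
pendant –CH2X: halogen on sp³ carbon → alkyl halide.
pendant –CHO: carbonyl C bonded to C and H → aldehyde.
pendant –COCH3: carbonyl C bonded to two carbons → ketone.
–OH on an sp³ carbon → alcohol.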